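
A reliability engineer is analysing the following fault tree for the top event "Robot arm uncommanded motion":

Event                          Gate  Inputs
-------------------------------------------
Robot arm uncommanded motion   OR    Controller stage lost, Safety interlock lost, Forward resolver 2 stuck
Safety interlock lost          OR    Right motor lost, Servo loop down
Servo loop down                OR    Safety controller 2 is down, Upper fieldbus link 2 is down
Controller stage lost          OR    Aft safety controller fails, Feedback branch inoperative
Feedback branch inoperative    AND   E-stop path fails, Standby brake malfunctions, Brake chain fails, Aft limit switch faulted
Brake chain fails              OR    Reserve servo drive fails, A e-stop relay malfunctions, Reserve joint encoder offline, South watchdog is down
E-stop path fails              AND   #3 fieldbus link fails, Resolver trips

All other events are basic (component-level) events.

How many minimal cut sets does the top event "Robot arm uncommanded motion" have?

E-stop path fails [AND]: one cut set from each child combined → 1 × 1 = 1 cut set(s).
Brake chain fails [OR]: union of children's cut sets → 4 cut set(s).
Feedback branch inoperative [AND]: one cut set from each child combined → 1 × 1 × 4 × 1 = 4 cut set(s).
Controller stage lost [OR]: union of children's cut sets → 5 cut set(s).
Servo loop down [OR]: union of children's cut sets → 2 cut set(s).
Safety interlock lost [OR]: union of children's cut sets → 3 cut set(s).
Robot arm uncommanded motion [OR]: union of children's cut sets → 9 cut set(s).
Minimal cut sets: {Aft safety controller fails}; {#3 fieldbus link fails, Aft limit switch faulted, Reserve servo drive fails, Resolver trips, Standby brake malfunctions}; {#3 fieldbus link fails, A e-stop relay malfunctions, Aft limit switch faulted, Resolver trips, Standby brake malfunctions}; {#3 fieldbus link fails, Aft limit switch faulted, Reserve joint encoder offline, Resolver trips, Standby brake malfunctions}; {#3 fieldbus link fails, Aft limit switch faulted, Resolver trips, South watchdog is down, Standby brake malfunctions}; {Right motor lost}; {Safety controller 2 is down}; {Upper fieldbus link 2 is down}; {Forward resolver 2 stuck}.

9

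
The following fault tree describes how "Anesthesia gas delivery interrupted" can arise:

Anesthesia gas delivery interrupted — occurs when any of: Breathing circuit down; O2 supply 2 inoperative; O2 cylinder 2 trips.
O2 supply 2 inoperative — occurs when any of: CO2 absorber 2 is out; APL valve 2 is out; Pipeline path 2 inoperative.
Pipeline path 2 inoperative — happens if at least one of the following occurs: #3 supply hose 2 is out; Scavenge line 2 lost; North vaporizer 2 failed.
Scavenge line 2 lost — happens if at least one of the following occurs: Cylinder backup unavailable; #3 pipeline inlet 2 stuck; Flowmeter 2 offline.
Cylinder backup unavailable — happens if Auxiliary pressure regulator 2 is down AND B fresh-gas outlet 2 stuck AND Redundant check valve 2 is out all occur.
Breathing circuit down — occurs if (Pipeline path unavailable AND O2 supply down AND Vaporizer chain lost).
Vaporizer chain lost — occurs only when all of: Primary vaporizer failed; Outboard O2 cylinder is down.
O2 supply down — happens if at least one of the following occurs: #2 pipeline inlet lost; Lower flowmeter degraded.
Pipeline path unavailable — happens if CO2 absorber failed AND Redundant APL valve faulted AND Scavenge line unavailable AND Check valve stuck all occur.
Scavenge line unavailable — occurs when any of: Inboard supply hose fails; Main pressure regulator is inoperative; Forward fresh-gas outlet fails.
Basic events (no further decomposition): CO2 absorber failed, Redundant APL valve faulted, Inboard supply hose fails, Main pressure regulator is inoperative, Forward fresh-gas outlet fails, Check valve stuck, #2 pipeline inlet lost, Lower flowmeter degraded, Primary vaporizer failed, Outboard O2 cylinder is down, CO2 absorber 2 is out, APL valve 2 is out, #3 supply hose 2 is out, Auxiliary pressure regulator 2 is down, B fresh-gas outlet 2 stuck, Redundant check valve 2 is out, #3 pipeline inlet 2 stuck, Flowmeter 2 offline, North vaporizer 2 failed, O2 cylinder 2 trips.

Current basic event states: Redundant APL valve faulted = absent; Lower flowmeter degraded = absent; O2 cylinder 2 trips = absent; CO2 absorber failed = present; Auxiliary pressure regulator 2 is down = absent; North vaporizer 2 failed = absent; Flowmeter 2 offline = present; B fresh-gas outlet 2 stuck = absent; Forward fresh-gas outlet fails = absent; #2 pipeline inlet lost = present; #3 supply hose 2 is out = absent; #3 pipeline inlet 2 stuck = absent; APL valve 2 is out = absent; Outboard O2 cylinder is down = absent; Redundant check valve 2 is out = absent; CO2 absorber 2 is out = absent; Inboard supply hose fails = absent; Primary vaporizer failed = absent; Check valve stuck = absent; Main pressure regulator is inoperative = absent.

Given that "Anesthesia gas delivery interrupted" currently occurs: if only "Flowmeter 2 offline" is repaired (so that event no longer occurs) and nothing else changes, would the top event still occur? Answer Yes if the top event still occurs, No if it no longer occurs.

Counterfactual: set "Flowmeter 2 offline" to not occurred.
Scavenge line unavailable [OR]: Inboard supply hose fails=not, Main pressure regulator is inoperative=not, Forward fresh-gas outlet fails=not → no input occurs → does not occur.
Pipeline path unavailable [AND]: CO2 absorber failed=occurs, Redundant APL valve faulted=not, Scavenge line unavailable=not, Check valve stuck=not → not all inputs occur → does not occur.
O2 supply down [OR]: #2 pipeline inlet lost=occurs, Lower flowmeter degraded=not → at least one input occurs → occurs.
Vaporizer chain lost [AND]: Primary vaporizer failed=not, Outboard O2 cylinder is down=not → not all inputs occur → does not occur.
Breathing circuit down [AND]: Pipeline path unavailable=not, O2 supply down=occurs, Vaporizer chain lost=not → not all inputs occur → does not occur.
Cylinder backup unavailable [AND]: Auxiliary pressure regulator 2 is down=not, B fresh-gas outlet 2 stuck=not, Redundant check valve 2 is out=not → not all inputs occur → does not occur.
Scavenge line 2 lost [OR]: Cylinder backup unavailable=not, #3 pipeline inlet 2 stuck=not, Flowmeter 2 offline=not → no input occurs → does not occur.
Pipeline path 2 inoperative [OR]: #3 supply hose 2 is out=not, Scavenge line 2 lost=not, North vaporizer 2 failed=not → no input occurs → does not occur.
O2 supply 2 inoperative [OR]: CO2 absorber 2 is out=not, APL valve 2 is out=not, Pipeline path 2 inoperative=not → no input occurs → does not occur.
Anesthesia gas delivery interrupted [OR]: Breathing circuit down=not, O2 supply 2 inoperative=not, O2 cylinder 2 trips=not → no input occurs → does not occur.

No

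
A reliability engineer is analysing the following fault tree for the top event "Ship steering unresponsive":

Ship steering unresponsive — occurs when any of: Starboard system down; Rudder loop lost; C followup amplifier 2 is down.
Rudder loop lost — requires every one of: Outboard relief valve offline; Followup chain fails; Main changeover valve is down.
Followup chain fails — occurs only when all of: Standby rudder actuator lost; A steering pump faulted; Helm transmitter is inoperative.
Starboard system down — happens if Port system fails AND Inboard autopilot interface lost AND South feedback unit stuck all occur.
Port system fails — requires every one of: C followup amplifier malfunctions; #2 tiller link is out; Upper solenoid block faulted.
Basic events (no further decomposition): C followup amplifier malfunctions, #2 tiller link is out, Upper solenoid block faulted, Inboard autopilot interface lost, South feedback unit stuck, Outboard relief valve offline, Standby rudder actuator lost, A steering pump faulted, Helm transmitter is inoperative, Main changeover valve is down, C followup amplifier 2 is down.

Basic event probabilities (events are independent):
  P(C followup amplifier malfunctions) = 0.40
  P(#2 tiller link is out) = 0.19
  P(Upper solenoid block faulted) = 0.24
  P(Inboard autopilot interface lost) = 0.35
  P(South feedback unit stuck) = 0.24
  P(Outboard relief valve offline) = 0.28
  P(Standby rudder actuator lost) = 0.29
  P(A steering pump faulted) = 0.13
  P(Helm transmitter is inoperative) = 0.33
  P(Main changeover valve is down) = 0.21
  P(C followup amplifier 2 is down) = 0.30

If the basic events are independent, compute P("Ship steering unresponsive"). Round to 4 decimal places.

P(Port system fails) [AND] = 0.40 × 0.19 × 0.24 = 0.018240
P(Starboard system down) [AND] = 0.018240 × 0.35 × 0.24 = 0.001532
P(Followup chain fails) [AND] = 0.29 × 0.13 × 0.33 = 0.012441
P(Rudder loop lost) [AND] = 0.28 × 0.012441 × 0.21 = 0.000732
P(Ship steering unresponsive) [OR] = 1 − (1−0.001532) × (1−0.000732) × (1−0.30) = 0.301584
Rounded to 4 decimal places: P(Ship steering unresponsive) ≈ 0.3016.

0.3016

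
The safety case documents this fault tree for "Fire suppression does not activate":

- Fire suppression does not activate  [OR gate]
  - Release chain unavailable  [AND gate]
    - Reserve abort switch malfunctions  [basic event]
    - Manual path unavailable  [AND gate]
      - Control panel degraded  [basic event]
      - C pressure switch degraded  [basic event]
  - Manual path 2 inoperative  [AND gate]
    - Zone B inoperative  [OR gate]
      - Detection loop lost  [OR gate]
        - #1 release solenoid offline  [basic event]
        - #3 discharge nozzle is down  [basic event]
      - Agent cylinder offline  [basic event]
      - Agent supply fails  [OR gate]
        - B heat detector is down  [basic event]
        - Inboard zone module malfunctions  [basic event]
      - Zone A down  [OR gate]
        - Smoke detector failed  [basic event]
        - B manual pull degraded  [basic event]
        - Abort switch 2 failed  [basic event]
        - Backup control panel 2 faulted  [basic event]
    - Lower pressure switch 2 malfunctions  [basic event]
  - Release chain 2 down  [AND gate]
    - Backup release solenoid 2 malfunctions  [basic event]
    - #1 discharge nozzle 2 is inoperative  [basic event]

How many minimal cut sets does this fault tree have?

Manual path unavailable [AND]: one cut set from each child combined → 1 × 1 = 1 cut set(s).
Release chain unavailable [AND]: one cut set from each child combined → 1 × 1 = 1 cut set(s).
Detection loop lost [OR]: union of children's cut sets → 2 cut set(s).
Agent supply fails [OR]: union of children's cut sets → 2 cut set(s).
Zone A down [OR]: union of children's cut sets → 4 cut set(s).
Zone B inoperative [OR]: union of children's cut sets → 9 cut set(s).
Manual path 2 inoperative [AND]: one cut set from each child combined → 9 × 1 = 9 cut set(s).
Release chain 2 down [AND]: one cut set from each child combined → 1 × 1 = 1 cut set(s).
Fire suppression does not activate [OR]: union of children's cut sets → 11 cut set(s).

11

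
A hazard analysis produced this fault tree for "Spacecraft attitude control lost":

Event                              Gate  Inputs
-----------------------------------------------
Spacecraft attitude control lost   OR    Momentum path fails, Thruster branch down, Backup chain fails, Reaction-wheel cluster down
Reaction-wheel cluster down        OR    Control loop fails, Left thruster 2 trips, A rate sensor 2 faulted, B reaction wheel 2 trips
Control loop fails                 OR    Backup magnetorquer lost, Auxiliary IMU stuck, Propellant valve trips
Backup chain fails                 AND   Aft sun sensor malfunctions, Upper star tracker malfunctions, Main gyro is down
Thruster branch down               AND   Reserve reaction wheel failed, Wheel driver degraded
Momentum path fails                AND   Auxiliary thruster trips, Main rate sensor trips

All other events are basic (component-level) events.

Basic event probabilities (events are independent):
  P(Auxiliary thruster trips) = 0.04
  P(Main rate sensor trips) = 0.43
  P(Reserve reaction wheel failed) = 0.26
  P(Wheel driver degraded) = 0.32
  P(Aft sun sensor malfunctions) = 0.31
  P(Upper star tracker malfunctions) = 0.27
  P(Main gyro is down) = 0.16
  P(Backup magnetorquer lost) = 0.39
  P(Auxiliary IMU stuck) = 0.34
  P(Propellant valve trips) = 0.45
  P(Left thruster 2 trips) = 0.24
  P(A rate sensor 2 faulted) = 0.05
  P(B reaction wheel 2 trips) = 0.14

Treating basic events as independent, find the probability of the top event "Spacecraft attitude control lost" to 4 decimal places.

P(Momentum path fails) [AND] = 0.04 × 0.43 = 0.017200
P(Thruster branch down) [AND] = 0.26 × 0.32 = 0.083200
P(Backup chain fails) [AND] = 0.31 × 0.27 × 0.16 = 0.013392
P(Control loop fails) [OR] = 1 − (1−0.39) × (1−0.34) × (1−0.45) = 0.778570
P(Reaction-wheel cluster down) [OR] = 1 − (1−0.778570) × (1−0.24) × (1−0.05) × (1−0.14) = 0.862510
P(Spacecraft attitude control lost) [OR] = 1 − (1−0.017200) × (1−0.083200) × (1−0.013392) × (1−0.862510) = 0.877776
Rounded to 4 decimal places: P(Spacecraft attitude control lost) ≈ 0.8778.

0.8778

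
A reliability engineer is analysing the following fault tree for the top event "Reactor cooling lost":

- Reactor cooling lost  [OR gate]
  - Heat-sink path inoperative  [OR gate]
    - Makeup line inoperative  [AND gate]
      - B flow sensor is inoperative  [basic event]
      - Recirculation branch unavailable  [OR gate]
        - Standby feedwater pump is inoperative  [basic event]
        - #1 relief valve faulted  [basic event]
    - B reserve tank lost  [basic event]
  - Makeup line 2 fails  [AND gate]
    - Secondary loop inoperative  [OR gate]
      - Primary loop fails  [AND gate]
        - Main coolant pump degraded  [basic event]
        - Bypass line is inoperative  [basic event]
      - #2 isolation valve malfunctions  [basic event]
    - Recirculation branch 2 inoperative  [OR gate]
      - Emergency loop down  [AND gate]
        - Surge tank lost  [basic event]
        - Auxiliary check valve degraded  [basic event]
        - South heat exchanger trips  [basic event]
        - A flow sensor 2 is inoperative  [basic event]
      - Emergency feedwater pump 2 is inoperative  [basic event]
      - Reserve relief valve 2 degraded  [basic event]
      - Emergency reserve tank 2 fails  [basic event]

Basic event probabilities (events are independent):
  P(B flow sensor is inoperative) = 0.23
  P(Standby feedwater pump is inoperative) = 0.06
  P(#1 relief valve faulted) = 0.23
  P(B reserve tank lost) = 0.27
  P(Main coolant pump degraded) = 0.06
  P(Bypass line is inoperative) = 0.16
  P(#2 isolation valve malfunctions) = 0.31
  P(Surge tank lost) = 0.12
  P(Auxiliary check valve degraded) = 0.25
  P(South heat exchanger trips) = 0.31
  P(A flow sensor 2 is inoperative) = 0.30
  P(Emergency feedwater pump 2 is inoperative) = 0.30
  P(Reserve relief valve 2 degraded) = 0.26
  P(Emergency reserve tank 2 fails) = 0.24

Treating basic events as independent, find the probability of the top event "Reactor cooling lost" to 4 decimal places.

0.4479

P(Recirculation branch unavailable) [OR] = 1 − (1−0.06) × (1−0.23) = 0.276200
P(Makeup line inoperative) [AND] = 0.23 × 0.276200 = 0.063526
P(Heat-sink path inoperative) [OR] = 1 − (1−0.063526) × (1−0.27) = 0.316374
P(Primary loop fails) [AND] = 0.06 × 0.16 = 0.009600
P(Secondary loop inoperative) [OR] = 1 − (1−0.009600) × (1−0.31) = 0.316624
P(Emergency loop down) [AND] = 0.12 × 0.25 × 0.31 × 0.30 = 0.002790
P(Recirculation branch 2 inoperative) [OR] = 1 − (1−0.002790) × (1−0.30) × (1−0.26) × (1−0.24) = 0.607418
P(Makeup line 2 fails) [AND] = 0.316624 × 0.607418 = 0.192323
P(Reactor cooling lost) [OR] = 1 − (1−0.316374) × (1−0.192323) = 0.447851
Rounded to 4 decimal places: P(Reactor cooling lost) ≈ 0.4479.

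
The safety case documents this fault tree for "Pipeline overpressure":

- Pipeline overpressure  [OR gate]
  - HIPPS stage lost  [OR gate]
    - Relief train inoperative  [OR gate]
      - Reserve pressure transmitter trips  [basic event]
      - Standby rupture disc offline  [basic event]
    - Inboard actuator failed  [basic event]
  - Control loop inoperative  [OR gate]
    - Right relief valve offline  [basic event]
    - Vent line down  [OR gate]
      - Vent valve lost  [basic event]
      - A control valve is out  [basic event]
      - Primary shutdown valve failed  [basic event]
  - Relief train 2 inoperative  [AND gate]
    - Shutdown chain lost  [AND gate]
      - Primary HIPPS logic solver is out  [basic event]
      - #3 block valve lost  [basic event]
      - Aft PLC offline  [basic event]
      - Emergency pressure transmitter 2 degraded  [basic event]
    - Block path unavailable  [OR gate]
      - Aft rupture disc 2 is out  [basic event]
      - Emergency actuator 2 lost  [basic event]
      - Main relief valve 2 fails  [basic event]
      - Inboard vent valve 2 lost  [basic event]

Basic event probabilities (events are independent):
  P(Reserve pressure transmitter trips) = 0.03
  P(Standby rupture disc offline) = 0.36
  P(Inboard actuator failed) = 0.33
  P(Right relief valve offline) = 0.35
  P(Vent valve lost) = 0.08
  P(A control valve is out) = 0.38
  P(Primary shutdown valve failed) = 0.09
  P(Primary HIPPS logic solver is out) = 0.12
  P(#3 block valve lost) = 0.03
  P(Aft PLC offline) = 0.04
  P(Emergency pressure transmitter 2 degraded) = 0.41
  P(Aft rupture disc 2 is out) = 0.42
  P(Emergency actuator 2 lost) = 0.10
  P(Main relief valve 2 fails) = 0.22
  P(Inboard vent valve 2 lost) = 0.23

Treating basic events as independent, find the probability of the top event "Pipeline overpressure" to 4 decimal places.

P(Relief train inoperative) [OR] = 1 − (1−0.03) × (1−0.36) = 0.379200
P(HIPPS stage lost) [OR] = 1 − (1−0.379200) × (1−0.33) = 0.584064
P(Vent line down) [OR] = 1 − (1−0.08) × (1−0.38) × (1−0.09) = 0.480936
P(Control loop inoperative) [OR] = 1 − (1−0.35) × (1−0.480936) = 0.662608
P(Shutdown chain lost) [AND] = 0.12 × 0.03 × 0.04 × 0.41 = 0.000059
P(Block path unavailable) [OR] = 1 − (1−0.42) × (1−0.10) × (1−0.22) × (1−0.23) = 0.686487
P(Relief train 2 inoperative) [AND] = 0.000059 × 0.686487 = 0.000041
P(Pipeline overpressure) [OR] = 1 − (1−0.584064) × (1−0.662608) × (1−0.000041) = 0.859672
Rounded to 4 decimal places: P(Pipeline overpressure) ≈ 0.8597.

0.8597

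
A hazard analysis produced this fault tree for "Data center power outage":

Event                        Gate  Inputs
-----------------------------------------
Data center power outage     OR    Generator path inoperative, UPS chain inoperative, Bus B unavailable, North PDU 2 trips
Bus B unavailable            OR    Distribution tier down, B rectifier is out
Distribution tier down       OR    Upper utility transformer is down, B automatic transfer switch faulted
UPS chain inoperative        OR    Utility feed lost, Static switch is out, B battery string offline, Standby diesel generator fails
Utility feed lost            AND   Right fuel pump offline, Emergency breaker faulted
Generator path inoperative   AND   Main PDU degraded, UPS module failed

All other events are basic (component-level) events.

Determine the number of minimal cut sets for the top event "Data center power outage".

9

Generator path inoperative [AND]: one cut set from each child combined → 1 × 1 = 1 cut set(s).
Utility feed lost [AND]: one cut set from each child combined → 1 × 1 = 1 cut set(s).
UPS chain inoperative [OR]: union of children's cut sets → 4 cut set(s).
Distribution tier down [OR]: union of children's cut sets → 2 cut set(s).
Bus B unavailable [OR]: union of children's cut sets → 3 cut set(s).
Data center power outage [OR]: union of children's cut sets → 9 cut set(s).
Minimal cut sets: {Main PDU degraded, UPS module failed}; {Emergency breaker faulted, Right fuel pump offline}; {Static switch is out}; {B battery string offline}; {Standby diesel generator fails}; {Upper utility transformer is down}; {B automatic transfer switch faulted}; {B rectifier is out}; {North PDU 2 trips}.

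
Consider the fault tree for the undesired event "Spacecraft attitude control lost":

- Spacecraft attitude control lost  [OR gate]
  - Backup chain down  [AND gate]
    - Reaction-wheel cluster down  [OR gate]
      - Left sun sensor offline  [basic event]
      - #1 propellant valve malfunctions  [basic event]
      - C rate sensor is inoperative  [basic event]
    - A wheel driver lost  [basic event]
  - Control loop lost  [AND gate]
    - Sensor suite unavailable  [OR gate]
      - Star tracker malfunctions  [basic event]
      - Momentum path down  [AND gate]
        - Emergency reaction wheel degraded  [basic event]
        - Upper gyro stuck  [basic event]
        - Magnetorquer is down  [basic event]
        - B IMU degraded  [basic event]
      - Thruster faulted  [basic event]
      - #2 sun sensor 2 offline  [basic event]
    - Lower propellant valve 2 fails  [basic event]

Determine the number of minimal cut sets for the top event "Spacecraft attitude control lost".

Reaction-wheel cluster down [OR]: union of children's cut sets → 3 cut set(s).
Backup chain down [AND]: one cut set from each child combined → 3 × 1 = 3 cut set(s).
Momentum path down [AND]: one cut set from each child combined → 1 × 1 × 1 × 1 = 1 cut set(s).
Sensor suite unavailable [OR]: union of children's cut sets → 4 cut set(s).
Control loop lost [AND]: one cut set from each child combined → 4 × 1 = 4 cut set(s).
Spacecraft attitude control lost [OR]: union of children's cut sets → 7 cut set(s).
Minimal cut sets: {A wheel driver lost, Left sun sensor offline}; {#1 propellant valve malfunctions, A wheel driver lost}; {A wheel driver lost, C rate sensor is inoperative}; {Lower propellant valve 2 fails, Star tracker malfunctions}; {B IMU degraded, Emergency reaction wheel degraded, Lower propellant valve 2 fails, Magnetorquer is down, Upper gyro stuck}; {Lower propellant valve 2 fails, Thruster faulted}; {#2 sun sensor 2 offline, Lower propellant valve 2 fails}.

7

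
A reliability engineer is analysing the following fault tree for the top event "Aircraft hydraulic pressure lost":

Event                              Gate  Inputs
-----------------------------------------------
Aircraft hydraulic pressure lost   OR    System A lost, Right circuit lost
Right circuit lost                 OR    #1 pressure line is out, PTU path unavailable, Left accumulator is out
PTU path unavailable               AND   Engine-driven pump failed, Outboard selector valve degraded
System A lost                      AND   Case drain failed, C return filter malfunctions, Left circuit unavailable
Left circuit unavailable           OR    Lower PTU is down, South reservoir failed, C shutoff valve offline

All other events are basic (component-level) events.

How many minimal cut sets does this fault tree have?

6

Left circuit unavailable [OR]: union of children's cut sets → 3 cut set(s).
System A lost [AND]: one cut set from each child combined → 1 × 1 × 3 = 3 cut set(s).
PTU path unavailable [AND]: one cut set from each child combined → 1 × 1 = 1 cut set(s).
Right circuit lost [OR]: union of children's cut sets → 3 cut set(s).
Aircraft hydraulic pressure lost [OR]: union of children's cut sets → 6 cut set(s).
Minimal cut sets: {C return filter malfunctions, Case drain failed, Lower PTU is down}; {C return filter malfunctions, Case drain failed, South reservoir failed}; {C return filter malfunctions, C shutoff valve offline, Case drain failed}; {#1 pressure line is out}; {Engine-driven pump failed, Outboard selector valve degraded}; {Left accumulator is out}.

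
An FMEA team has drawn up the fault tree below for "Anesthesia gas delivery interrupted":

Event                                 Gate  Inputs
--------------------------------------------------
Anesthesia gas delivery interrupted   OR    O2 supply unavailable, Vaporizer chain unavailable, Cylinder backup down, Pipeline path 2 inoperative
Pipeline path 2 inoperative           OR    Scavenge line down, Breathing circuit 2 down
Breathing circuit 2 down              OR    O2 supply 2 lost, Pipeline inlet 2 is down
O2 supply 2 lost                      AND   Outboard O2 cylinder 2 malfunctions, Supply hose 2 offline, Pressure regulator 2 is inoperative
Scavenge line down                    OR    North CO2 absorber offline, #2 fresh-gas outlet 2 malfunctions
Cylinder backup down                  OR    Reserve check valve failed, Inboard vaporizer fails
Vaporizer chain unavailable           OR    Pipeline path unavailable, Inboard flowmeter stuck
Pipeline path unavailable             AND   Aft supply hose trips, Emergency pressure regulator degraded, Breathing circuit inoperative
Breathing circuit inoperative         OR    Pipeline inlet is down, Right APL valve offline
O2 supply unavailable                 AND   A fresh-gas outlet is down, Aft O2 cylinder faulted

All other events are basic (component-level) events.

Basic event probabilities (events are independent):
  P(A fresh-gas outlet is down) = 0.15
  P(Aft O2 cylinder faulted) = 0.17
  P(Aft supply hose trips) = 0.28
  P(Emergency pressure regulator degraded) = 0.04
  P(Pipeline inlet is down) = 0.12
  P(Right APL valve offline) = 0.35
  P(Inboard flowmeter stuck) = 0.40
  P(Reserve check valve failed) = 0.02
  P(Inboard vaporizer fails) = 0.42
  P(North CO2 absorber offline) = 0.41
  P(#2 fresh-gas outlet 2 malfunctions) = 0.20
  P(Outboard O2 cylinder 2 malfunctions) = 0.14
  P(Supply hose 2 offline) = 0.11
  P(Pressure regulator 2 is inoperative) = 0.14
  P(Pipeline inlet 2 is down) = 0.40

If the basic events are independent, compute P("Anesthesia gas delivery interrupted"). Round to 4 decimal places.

P(O2 supply unavailable) [AND] = 0.15 × 0.17 = 0.025500
P(Breathing circuit inoperative) [OR] = 1 − (1−0.12) × (1−0.35) = 0.428000
P(Pipeline path unavailable) [AND] = 0.28 × 0.04 × 0.428000 = 0.004794
P(Vaporizer chain unavailable) [OR] = 1 − (1−0.004794) × (1−0.40) = 0.402876
P(Cylinder backup down) [OR] = 1 − (1−0.02) × (1−0.42) = 0.431600
P(Scavenge line down) [OR] = 1 − (1−0.41) × (1−0.20) = 0.528000
P(O2 supply 2 lost) [AND] = 0.14 × 0.11 × 0.14 = 0.002156
P(Breathing circuit 2 down) [OR] = 1 − (1−0.002156) × (1−0.40) = 0.401294
P(Pipeline path 2 inoperative) [OR] = 1 − (1−0.528000) × (1−0.401294) = 0.717411
P(Anesthesia gas delivery interrupted) [OR] = 1 − (1−0.025500) × (1−0.402876) × (1−0.431600) × (1−0.717411) = 0.906534
Rounded to 4 decimal places: P(Anesthesia gas delivery interrupted) ≈ 0.9065.

0.9065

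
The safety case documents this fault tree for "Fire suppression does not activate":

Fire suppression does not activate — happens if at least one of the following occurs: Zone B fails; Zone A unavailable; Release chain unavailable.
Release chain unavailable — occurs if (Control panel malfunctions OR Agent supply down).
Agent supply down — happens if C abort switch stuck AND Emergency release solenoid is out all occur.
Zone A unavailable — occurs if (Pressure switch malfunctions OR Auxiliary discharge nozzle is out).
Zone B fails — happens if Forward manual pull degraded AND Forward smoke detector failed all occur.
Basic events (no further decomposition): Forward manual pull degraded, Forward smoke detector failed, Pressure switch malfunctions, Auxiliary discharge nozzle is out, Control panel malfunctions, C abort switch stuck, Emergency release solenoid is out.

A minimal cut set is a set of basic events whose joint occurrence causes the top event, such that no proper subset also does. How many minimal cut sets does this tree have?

Zone B fails [AND]: one cut set from each child combined → 1 × 1 = 1 cut set(s).
Zone A unavailable [OR]: union of children's cut sets → 2 cut set(s).
Agent supply down [AND]: one cut set from each child combined → 1 × 1 = 1 cut set(s).
Release chain unavailable [OR]: union of children's cut sets → 2 cut set(s).
Fire suppression does not activate [OR]: union of children's cut sets → 5 cut set(s).
Minimal cut sets: {Forward manual pull degraded, Forward smoke detector failed}; {Pressure switch malfunctions}; {Auxiliary discharge nozzle is out}; {Control panel malfunctions}; {C abort switch stuck, Emergency release solenoid is out}.

5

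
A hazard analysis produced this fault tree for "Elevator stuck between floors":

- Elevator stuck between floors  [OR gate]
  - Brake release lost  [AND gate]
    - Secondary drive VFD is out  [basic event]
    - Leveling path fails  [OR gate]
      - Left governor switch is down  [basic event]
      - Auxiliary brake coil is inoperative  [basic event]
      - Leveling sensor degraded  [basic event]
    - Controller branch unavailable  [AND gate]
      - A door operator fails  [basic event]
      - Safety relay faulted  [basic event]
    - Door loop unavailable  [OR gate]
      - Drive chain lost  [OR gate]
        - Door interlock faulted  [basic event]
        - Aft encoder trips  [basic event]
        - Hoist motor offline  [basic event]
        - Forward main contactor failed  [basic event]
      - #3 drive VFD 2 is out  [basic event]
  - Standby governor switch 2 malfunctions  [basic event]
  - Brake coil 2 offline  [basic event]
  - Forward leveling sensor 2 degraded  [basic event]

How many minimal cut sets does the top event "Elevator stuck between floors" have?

Leveling path fails [OR]: union of children's cut sets → 3 cut set(s).
Controller branch unavailable [AND]: one cut set from each child combined → 1 × 1 = 1 cut set(s).
Drive chain lost [OR]: union of children's cut sets → 4 cut set(s).
Door loop unavailable [OR]: union of children's cut sets → 5 cut set(s).
Brake release lost [AND]: one cut set from each child combined → 1 × 3 × 1 × 5 = 15 cut set(s).
Elevator stuck between floors [OR]: union of children's cut sets → 18 cut set(s).

18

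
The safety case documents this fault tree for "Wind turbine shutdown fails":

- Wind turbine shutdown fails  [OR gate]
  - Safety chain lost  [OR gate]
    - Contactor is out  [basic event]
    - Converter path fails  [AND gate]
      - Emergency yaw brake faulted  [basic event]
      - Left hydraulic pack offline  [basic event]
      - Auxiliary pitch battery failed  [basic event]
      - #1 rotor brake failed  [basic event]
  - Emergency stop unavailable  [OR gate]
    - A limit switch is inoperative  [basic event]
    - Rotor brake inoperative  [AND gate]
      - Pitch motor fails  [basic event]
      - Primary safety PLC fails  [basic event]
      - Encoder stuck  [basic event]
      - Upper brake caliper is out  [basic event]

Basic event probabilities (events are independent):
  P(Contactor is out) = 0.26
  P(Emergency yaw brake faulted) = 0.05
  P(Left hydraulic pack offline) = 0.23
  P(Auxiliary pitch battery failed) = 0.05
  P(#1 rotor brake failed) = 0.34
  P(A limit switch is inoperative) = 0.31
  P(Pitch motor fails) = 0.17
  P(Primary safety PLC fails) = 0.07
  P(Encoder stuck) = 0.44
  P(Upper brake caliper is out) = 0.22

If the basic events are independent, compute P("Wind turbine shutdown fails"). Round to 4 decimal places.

P(Converter path fails) [AND] = 0.05 × 0.23 × 0.05 × 0.34 = 0.000196
P(Safety chain lost) [OR] = 1 − (1−0.26) × (1−0.000196) = 0.260145
P(Rotor brake inoperative) [AND] = 0.17 × 0.07 × 0.44 × 0.22 = 0.001152
P(Emergency stop unavailable) [OR] = 1 − (1−0.31) × (1−0.001152) = 0.310795
P(Wind turbine shutdown fails) [OR] = 1 − (1−0.260145) × (1−0.310795) = 0.490088
Rounded to 4 decimal places: P(Wind turbine shutdown fails) ≈ 0.4901.

0.4901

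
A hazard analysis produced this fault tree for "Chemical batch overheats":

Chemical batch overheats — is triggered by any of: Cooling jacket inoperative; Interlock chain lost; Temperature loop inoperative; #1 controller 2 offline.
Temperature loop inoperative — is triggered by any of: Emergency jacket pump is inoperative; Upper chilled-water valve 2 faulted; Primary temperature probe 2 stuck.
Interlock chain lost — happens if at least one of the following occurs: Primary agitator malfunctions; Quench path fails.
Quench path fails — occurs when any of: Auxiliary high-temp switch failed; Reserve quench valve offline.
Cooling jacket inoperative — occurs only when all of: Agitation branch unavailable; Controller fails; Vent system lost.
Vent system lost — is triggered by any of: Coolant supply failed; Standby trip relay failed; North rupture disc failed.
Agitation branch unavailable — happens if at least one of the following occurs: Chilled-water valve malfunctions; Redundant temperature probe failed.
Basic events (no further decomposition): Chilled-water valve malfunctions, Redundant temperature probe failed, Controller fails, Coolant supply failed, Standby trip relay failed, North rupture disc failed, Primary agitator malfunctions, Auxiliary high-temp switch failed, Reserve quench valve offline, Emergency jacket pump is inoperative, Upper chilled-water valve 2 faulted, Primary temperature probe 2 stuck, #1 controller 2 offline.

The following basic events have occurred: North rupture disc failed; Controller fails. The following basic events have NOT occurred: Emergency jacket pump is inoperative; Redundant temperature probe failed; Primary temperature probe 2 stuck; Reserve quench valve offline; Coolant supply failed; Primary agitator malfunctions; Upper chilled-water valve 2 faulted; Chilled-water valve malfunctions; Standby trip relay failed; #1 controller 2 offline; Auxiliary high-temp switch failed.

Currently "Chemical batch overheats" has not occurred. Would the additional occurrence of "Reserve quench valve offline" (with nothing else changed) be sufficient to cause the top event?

Yes

Counterfactual: set "Reserve quench valve offline" to occurred.
Agitation branch unavailable [OR]: Chilled-water valve malfunctions=not, Redundant temperature probe failed=not → no input occurs → does not occur.
Vent system lost [OR]: Coolant supply failed=not, Standby trip relay failed=not, North rupture disc failed=occurs → at least one input occurs → occurs.
Cooling jacket inoperative [AND]: Agitation branch unavailable=not, Controller fails=occurs, Vent system lost=occurs → not all inputs occur → does not occur.
Quench path fails [OR]: Auxiliary high-temp switch failed=not, Reserve quench valve offline=occurs → at least one input occurs → occurs.
Interlock chain lost [OR]: Primary agitator malfunctions=not, Quench path fails=occurs → at least one input occurs → occurs.
Temperature loop inoperative [OR]: Emergency jacket pump is inoperative=not, Upper chilled-water valve 2 faulted=not, Primary temperature probe 2 stuck=not → no input occurs → does not occur.
Chemical batch overheats [OR]: Cooling jacket inoperative=not, Interlock chain lost=occurs, Temperature loop inoperative=not, #1 controller 2 offline=not → at least one input occurs → occurs.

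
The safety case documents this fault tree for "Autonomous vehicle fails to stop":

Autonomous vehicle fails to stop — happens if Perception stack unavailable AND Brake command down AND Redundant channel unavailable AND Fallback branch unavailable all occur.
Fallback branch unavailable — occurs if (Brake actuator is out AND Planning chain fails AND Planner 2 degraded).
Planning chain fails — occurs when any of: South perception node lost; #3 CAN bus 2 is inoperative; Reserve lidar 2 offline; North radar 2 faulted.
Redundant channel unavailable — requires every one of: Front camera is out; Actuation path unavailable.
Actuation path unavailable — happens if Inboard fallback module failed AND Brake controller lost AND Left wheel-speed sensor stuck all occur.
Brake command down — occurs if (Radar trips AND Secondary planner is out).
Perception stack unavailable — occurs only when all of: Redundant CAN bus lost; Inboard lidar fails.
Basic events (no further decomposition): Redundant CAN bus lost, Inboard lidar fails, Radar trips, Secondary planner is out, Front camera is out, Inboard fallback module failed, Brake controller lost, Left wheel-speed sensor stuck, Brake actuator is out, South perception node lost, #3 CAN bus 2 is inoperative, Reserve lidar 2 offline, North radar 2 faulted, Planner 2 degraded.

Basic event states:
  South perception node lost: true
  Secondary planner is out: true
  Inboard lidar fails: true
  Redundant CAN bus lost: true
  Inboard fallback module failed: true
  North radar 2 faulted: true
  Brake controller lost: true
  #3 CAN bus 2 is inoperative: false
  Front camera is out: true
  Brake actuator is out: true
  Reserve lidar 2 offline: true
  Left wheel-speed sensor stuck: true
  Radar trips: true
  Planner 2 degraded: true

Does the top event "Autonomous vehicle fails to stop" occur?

Perception stack unavailable [AND]: Redundant CAN bus lost=occurs, Inboard lidar fails=occurs → all inputs occur → occurs.
Brake command down [AND]: Radar trips=occurs, Secondary planner is out=occurs → all inputs occur → occurs.
Actuation path unavailable [AND]: Inboard fallback module failed=occurs, Brake controller lost=occurs, Left wheel-speed sensor stuck=occurs → all inputs occur → occurs.
Redundant channel unavailable [AND]: Front camera is out=occurs, Actuation path unavailable=occurs → all inputs occur → occurs.
Planning chain fails [OR]: South perception node lost=occurs, #3 CAN bus 2 is inoperative=not, Reserve lidar 2 offline=occurs, North radar 2 faulted=occurs → at least one input occurs → occurs.
Fallback branch unavailable [AND]: Brake actuator is out=occurs, Planning chain fails=occurs, Planner 2 degraded=occurs → all inputs occur → occurs.
Autonomous vehicle fails to stop [AND]: Perception stack unavailable=occurs, Brake command down=occurs, Redundant channel unavailable=occurs, Fallback branch unavailable=occurs → all inputs occur → occurs.

Yes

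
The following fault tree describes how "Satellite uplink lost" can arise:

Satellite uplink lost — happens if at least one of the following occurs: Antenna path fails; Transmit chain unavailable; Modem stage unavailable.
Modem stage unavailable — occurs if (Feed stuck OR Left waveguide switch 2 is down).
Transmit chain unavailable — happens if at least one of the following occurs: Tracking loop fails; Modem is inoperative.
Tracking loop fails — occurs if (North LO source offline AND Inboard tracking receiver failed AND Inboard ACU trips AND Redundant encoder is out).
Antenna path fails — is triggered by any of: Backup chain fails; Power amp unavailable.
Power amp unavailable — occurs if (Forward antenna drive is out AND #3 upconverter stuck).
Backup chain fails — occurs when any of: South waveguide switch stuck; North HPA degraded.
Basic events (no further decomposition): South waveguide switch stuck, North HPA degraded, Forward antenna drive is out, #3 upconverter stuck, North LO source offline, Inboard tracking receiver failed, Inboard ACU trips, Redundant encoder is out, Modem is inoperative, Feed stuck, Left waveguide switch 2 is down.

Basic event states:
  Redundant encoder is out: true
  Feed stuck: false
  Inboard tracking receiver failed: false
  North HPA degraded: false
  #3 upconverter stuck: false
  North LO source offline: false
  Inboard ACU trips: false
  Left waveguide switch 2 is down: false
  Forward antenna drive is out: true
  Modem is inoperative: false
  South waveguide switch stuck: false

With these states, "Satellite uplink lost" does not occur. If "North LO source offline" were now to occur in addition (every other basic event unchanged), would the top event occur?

Counterfactual: set "North LO source offline" to occurred.
Backup chain fails [OR]: South waveguide switch stuck=not, North HPA degraded=not → no input occurs → does not occur.
Power amp unavailable [AND]: Forward antenna drive is out=occurs, #3 upconverter stuck=not → not all inputs occur → does not occur.
Antenna path fails [OR]: Backup chain fails=not, Power amp unavailable=not → no input occurs → does not occur.
Tracking loop fails [AND]: North LO source offline=occurs, Inboard tracking receiver failed=not, Inboard ACU trips=not, Redundant encoder is out=occurs → not all inputs occur → does not occur.
Transmit chain unavailable [OR]: Tracking loop fails=not, Modem is inoperative=not → no input occurs → does not occur.
Modem stage unavailable [OR]: Feed stuck=not, Left waveguide switch 2 is down=not → no input occurs → does not occur.
Satellite uplink lost [OR]: Antenna path fails=not, Transmit chain unavailable=not, Modem stage unavailable=not → no input occurs → does not occur.

No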